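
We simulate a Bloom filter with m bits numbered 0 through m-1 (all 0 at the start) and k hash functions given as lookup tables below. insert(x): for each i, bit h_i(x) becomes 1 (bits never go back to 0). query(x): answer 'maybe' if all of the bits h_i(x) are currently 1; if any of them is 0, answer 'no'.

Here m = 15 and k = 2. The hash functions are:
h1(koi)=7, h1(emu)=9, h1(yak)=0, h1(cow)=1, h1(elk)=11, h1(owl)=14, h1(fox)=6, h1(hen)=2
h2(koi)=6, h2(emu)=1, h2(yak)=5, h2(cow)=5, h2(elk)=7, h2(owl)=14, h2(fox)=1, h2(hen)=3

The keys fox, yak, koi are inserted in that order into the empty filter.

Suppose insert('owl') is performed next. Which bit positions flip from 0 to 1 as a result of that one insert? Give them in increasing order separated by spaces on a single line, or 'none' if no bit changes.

Answer: 14

Derivation:
Start: bits=000000000000000
After insert 'fox': sets bits 1 6 -> bits=010000100000000
After insert 'yak': sets bits 0 5 -> bits=110001100000000
After insert 'koi': sets bits 6 7 -> bits=110001110000000
insert 'owl' would touch bits 14; currently bit14=0
Bits that are 0 among those (would change 0->1): 14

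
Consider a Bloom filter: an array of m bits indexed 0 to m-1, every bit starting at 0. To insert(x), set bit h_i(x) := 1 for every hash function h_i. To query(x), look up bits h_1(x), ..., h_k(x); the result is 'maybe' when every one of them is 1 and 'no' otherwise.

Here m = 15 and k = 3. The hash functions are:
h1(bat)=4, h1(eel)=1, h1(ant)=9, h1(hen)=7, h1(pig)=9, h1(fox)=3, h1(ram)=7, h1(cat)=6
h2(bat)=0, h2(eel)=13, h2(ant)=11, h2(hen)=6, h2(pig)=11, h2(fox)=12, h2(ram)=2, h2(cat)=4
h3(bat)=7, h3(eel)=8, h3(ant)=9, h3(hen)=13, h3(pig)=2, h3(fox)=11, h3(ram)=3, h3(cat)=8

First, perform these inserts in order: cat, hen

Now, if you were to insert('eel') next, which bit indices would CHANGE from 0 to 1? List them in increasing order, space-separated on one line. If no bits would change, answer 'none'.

Start: bits=000000000000000
After insert 'cat': sets bits 4 6 8 -> bits=000010101000000
After insert 'hen': sets bits 6 7 13 -> bits=000010111000010
insert 'eel' would touch bits 1 8 13; currently bit1=0, bit8=1, bit13=1
Bits that are 0 among those (would change 0->1): 1

Answer: 1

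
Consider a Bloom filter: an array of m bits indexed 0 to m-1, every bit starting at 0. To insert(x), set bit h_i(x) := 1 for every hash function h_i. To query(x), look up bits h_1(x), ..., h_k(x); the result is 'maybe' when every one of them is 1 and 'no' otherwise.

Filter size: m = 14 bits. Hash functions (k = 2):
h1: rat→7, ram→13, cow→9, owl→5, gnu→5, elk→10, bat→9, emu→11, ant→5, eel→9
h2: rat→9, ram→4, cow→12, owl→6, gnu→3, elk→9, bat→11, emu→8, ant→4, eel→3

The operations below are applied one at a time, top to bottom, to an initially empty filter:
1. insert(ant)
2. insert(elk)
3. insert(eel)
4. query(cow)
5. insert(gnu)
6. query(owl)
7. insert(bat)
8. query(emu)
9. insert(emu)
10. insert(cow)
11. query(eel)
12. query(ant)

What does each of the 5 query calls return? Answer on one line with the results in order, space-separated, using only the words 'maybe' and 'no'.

Start: bits=00000000000000
Op 1: insert ant -> sets bits 4 5 -> bits=00001100000000
Op 2: insert elk -> sets bits 9 10 -> bits=00001100011000
Op 3: insert eel -> sets bits 3 9 -> bits=00011100011000
Op 4: query cow -> checks bit9=1, bit12=0 (has a 0) -> no
Op 5: insert gnu -> sets bits 3 5 -> bits=00011100011000
Op 6: query owl -> checks bit5=1, bit6=0 (has a 0) -> no
Op 7: insert bat -> sets bits 9 11 -> bits=00011100011100
Op 8: query emu -> checks bit8=0, bit11=1 (has a 0) -> no
Op 9: insert emu -> sets bits 8 11 -> bits=00011100111100
Op 10: insert cow -> sets bits 9 12 -> bits=00011100111110
Op 11: query eel -> checks bit3=1, bit9=1 (all 1) -> maybe
Op 12: query ant -> checks bit4=1, bit5=1 (all 1) -> maybe
Query results in order: no no no maybe maybe

Answer: no no no maybe maybe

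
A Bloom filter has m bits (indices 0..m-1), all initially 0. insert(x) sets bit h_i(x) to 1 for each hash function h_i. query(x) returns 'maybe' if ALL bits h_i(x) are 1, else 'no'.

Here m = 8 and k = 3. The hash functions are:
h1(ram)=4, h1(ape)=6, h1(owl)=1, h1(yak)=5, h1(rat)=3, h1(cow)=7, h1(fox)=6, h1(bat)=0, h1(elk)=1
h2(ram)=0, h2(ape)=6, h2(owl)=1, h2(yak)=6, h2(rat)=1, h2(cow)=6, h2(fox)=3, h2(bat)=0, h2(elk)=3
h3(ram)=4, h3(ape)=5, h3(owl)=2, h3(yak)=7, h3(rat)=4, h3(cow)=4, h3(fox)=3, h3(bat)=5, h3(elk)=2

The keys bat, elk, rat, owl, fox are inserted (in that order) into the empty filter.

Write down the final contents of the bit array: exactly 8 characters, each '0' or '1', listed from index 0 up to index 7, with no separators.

Answer: 11111110

Derivation:
Start: bits=00000000
After insert 'bat': sets bits 0 5 -> bits=10000100
After insert 'elk': sets bits 1 2 3 -> bits=11110100
After insert 'rat': sets bits 1 3 4 -> bits=11111100
After insert 'owl': sets bits 1 2 -> bits=11111100
After insert 'fox': sets bits 3 6 -> bits=11111110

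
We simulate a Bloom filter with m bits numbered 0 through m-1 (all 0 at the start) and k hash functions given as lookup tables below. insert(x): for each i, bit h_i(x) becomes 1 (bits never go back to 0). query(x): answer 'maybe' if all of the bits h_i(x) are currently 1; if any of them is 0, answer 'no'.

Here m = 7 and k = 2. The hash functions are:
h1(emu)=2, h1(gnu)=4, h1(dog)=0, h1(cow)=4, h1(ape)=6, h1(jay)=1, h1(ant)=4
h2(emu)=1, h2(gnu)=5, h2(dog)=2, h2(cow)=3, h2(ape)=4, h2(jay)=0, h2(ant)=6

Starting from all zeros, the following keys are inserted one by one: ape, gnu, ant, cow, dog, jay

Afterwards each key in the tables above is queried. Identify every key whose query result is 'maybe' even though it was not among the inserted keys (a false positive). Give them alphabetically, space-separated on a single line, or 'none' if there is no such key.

Answer: emu

Derivation:
Start: bits=0000000
After insert 'ape': sets bits 4 6 -> bits=0000101
After insert 'gnu': sets bits 4 5 -> bits=0000111
After insert 'ant': sets bits 4 6 -> bits=0000111
After insert 'cow': sets bits 3 4 -> bits=0001111
After insert 'dog': sets bits 0 2 -> bits=1011111
After insert 'jay': sets bits 0 1 -> bits=1111111
Not inserted: emu — query each against bits=1111111:
query emu: checks bit1=1, bit2=1 (all 1) -> maybe => FALSE POSITIVE
False positives (alphabetical): emu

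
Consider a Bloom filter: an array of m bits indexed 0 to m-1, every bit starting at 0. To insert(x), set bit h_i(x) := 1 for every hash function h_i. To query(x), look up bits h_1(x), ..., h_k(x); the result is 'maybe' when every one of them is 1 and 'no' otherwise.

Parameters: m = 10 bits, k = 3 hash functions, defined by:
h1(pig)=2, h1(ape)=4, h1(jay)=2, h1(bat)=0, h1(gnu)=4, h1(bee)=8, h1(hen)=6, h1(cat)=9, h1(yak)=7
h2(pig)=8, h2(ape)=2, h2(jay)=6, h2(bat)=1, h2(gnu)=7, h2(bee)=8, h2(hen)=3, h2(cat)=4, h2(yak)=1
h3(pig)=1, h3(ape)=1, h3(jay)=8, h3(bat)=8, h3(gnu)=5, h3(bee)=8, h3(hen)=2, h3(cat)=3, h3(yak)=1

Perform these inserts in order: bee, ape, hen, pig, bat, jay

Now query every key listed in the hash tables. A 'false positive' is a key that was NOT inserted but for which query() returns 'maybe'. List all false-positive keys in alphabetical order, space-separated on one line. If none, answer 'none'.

Start: bits=0000000000
After insert 'bee': sets bits 8 -> bits=0000000010
After insert 'ape': sets bits 1 2 4 -> bits=0110100010
After insert 'hen': sets bits 2 3 6 -> bits=0111101010
After insert 'pig': sets bits 1 2 8 -> bits=0111101010
After insert 'bat': sets bits 0 1 8 -> bits=1111101010
After insert 'jay': sets bits 2 6 8 -> bits=1111101010
Not inserted: cat gnu yak — query each against bits=1111101010:
query cat: checks bit3=1, bit4=1, bit9=0 (has a 0) -> no => not a false positive
query gnu: checks bit4=1, bit5=0, bit7=0 (has a 0) -> no => not a false positive
query yak: checks bit1=1, bit7=0 (has a 0) -> no => not a false positive
False positives (alphabetical): none

Answer: none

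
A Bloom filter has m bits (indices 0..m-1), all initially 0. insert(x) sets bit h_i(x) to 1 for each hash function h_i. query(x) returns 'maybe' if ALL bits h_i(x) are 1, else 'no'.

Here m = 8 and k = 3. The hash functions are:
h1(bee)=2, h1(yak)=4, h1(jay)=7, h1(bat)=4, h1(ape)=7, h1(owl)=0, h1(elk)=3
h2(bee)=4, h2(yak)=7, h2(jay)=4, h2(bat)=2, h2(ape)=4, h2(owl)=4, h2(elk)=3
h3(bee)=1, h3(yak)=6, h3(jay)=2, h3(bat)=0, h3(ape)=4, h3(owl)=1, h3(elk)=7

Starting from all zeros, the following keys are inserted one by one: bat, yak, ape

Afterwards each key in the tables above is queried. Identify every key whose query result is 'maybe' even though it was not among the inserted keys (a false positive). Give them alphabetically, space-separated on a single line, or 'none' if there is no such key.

Start: bits=00000000
After insert 'bat': sets bits 0 2 4 -> bits=10101000
After insert 'yak': sets bits 4 6 7 -> bits=10101011
After insert 'ape': sets bits 4 7 -> bits=10101011
Not inserted: bee elk jay owl — query each against bits=10101011:
query bee: checks bit1=0, bit2=1, bit4=1 (has a 0) -> no => not a false positive
query elk: checks bit3=0, bit7=1 (has a 0) -> no => not a false positive
query jay: checks bit2=1, bit4=1, bit7=1 (all 1) -> maybe => FALSE POSITIVE
query owl: checks bit0=1, bit1=0, bit4=1 (has a 0) -> no => not a false positive
False positives (alphabetical): jay

Answer: jay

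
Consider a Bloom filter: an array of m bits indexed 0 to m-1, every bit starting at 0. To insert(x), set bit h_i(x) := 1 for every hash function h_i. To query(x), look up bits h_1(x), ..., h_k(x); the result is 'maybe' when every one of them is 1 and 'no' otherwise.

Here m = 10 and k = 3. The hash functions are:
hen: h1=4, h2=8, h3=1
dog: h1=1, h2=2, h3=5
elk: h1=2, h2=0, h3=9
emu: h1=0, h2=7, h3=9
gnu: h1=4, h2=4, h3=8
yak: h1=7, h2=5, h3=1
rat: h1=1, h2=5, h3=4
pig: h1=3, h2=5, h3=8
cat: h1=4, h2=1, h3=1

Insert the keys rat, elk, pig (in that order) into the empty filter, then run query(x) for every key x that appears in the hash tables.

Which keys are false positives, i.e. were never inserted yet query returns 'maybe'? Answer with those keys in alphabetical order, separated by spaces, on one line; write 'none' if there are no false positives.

Start: bits=0000000000
After insert 'rat': sets bits 1 4 5 -> bits=0100110000
After insert 'elk': sets bits 0 2 9 -> bits=1110110001
After insert 'pig': sets bits 3 5 8 -> bits=1111110011
Not inserted: cat dog emu gnu hen yak — query each against bits=1111110011:
query cat: checks bit1=1, bit4=1 (all 1) -> maybe => FALSE POSITIVE
query dog: checks bit1=1, bit2=1, bit5=1 (all 1) -> maybe => FALSE POSITIVE
query emu: checks bit0=1, bit7=0, bit9=1 (has a 0) -> no => not a false positive
query gnu: checks bit4=1, bit8=1 (all 1) -> maybe => FALSE POSITIVE
query hen: checks bit1=1, bit4=1, bit8=1 (all 1) -> maybe => FALSE POSITIVE
query yak: checks bit1=1, bit5=1, bit7=0 (has a 0) -> no => not a false positive
False positives (alphabetical): cat dog gnu hen

Answer: cat dog gnu hen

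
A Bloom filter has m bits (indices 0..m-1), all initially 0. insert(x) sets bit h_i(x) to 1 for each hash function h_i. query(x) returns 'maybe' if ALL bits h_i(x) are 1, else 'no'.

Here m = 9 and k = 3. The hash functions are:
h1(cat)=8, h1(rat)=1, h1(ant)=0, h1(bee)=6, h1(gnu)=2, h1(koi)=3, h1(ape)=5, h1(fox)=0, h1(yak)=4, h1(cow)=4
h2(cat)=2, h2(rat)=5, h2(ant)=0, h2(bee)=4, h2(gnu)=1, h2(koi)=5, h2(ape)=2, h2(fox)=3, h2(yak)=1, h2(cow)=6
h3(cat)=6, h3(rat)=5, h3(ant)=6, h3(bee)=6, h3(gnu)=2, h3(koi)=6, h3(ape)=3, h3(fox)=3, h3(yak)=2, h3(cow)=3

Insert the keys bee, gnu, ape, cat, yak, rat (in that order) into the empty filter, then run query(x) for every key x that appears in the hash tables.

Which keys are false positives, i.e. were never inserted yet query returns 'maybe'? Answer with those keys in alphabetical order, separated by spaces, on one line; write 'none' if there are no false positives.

Answer: cow koi

Derivation:
Start: bits=000000000
After insert 'bee': sets bits 4 6 -> bits=000010100
After insert 'gnu': sets bits 1 2 -> bits=011010100
After insert 'ape': sets bits 2 3 5 -> bits=011111100
After insert 'cat': sets bits 2 6 8 -> bits=011111101
After insert 'yak': sets bits 1 2 4 -> bits=011111101
After insert 'rat': sets bits 1 5 -> bits=011111101
Not inserted: ant cow fox koi — query each against bits=011111101:
query ant: checks bit0=0, bit6=1 (has a 0) -> no => not a false positive
query cow: checks bit3=1, bit4=1, bit6=1 (all 1) -> maybe => FALSE POSITIVE
query fox: checks bit0=0, bit3=1 (has a 0) -> no => not a false positive
query koi: checks bit3=1, bit5=1, bit6=1 (all 1) -> maybe => FALSE POSITIVE
False positives (alphabetical): cow koi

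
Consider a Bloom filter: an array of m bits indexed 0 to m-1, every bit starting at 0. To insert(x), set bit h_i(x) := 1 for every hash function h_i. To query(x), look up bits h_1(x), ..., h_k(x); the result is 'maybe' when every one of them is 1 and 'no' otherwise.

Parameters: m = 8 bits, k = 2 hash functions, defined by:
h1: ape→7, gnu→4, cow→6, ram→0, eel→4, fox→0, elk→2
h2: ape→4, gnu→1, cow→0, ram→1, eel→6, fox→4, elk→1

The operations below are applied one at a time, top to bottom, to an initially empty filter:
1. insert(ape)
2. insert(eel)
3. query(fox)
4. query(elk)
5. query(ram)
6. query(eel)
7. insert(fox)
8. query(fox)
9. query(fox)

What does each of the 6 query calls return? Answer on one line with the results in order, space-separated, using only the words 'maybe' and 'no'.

Start: bits=00000000
Op 1: insert ape -> sets bits 4 7 -> bits=00001001
Op 2: insert eel -> sets bits 4 6 -> bits=00001011
Op 3: query fox -> checks bit0=0, bit4=1 (has a 0) -> no
Op 4: query elk -> checks bit1=0, bit2=0 (has a 0) -> no
Op 5: query ram -> checks bit0=0, bit1=0 (has a 0) -> no
Op 6: query eel -> checks bit4=1, bit6=1 (all 1) -> maybe
Op 7: insert fox -> sets bits 0 4 -> bits=10001011
Op 8: query fox -> checks bit0=1, bit4=1 (all 1) -> maybe
Op 9: query fox -> checks bit0=1, bit4=1 (all 1) -> maybe
Query results in order: no no no maybe maybe maybe

Answer: no no no maybe maybe maybe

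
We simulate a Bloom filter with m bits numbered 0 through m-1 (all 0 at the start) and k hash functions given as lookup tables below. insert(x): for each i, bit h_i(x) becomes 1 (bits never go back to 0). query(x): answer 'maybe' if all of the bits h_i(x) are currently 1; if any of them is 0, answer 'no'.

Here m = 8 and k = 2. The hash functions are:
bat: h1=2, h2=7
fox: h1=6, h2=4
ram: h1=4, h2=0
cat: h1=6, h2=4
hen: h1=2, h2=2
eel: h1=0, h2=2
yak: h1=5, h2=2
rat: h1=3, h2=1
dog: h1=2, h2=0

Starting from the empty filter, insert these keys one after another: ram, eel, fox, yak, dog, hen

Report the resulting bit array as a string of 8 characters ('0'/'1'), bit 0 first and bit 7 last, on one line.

Start: bits=00000000
After insert 'ram': sets bits 0 4 -> bits=10001000
After insert 'eel': sets bits 0 2 -> bits=10101000
After insert 'fox': sets bits 4 6 -> bits=10101010
After insert 'yak': sets bits 2 5 -> bits=10101110
After insert 'dog': sets bits 0 2 -> bits=10101110
After insert 'hen': sets bits 2 -> bits=10101110

Answer: 10101110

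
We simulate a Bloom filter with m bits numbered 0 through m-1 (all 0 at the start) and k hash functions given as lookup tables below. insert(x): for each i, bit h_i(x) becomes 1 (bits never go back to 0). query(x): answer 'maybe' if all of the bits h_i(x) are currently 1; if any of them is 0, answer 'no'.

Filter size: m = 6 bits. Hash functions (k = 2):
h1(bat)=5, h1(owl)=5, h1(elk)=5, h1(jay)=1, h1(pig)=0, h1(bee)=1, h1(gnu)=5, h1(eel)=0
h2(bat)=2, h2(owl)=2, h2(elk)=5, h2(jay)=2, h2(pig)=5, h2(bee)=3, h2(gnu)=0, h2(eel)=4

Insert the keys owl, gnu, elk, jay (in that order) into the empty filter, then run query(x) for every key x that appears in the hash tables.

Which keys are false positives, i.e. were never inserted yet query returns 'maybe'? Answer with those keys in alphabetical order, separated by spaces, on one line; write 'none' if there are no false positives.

Answer: bat pig

Derivation:
Start: bits=000000
After insert 'owl': sets bits 2 5 -> bits=001001
After insert 'gnu': sets bits 0 5 -> bits=101001
After insert 'elk': sets bits 5 -> bits=101001
After insert 'jay': sets bits 1 2 -> bits=111001
Not inserted: bat bee eel pig — query each against bits=111001:
query bat: checks bit2=1, bit5=1 (all 1) -> maybe => FALSE POSITIVE
query bee: checks bit1=1, bit3=0 (has a 0) -> no => not a false positive
query eel: checks bit0=1, bit4=0 (has a 0) -> no => not a false positive
query pig: checks bit0=1, bit5=1 (all 1) -> maybe => FALSE POSITIVE
False positives (alphabetical): bat pig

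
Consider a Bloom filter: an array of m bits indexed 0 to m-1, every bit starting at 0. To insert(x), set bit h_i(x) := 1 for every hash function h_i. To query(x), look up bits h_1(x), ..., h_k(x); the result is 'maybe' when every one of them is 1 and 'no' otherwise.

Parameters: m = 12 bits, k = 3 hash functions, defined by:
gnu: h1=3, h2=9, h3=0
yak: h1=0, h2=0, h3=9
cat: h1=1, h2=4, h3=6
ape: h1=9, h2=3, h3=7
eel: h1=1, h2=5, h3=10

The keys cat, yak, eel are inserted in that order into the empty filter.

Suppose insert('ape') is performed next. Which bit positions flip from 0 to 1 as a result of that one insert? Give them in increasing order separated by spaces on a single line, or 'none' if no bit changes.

Start: bits=000000000000
After insert 'cat': sets bits 1 4 6 -> bits=010010100000
After insert 'yak': sets bits 0 9 -> bits=110010100100
After insert 'eel': sets bits 1 5 10 -> bits=110011100110
insert 'ape' would touch bits 3 7 9; currently bit3=0, bit7=0, bit9=1
Bits that are 0 among those (would change 0->1): 3 7

Answer: 3 7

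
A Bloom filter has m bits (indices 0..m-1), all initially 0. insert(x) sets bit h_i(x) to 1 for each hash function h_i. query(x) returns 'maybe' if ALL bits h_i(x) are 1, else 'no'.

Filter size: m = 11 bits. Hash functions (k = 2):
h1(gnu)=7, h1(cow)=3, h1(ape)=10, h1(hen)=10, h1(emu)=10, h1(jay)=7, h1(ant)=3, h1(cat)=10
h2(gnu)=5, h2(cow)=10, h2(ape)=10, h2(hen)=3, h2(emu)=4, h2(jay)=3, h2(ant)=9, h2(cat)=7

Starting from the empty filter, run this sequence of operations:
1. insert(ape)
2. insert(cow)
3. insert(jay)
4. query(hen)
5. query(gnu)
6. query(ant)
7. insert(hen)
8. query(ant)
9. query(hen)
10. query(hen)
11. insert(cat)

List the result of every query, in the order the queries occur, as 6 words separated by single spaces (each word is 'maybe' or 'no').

Start: bits=00000000000
Op 1: insert ape -> sets bits 10 -> bits=00000000001
Op 2: insert cow -> sets bits 3 10 -> bits=00010000001
Op 3: insert jay -> sets bits 3 7 -> bits=00010001001
Op 4: query hen -> checks bit3=1, bit10=1 (all 1) -> maybe
Op 5: query gnu -> checks bit5=0, bit7=1 (has a 0) -> no
Op 6: query ant -> checks bit3=1, bit9=0 (has a 0) -> no
Op 7: insert hen -> sets bits 3 10 -> bits=00010001001
Op 8: query ant -> checks bit3=1, bit9=0 (has a 0) -> no
Op 9: query hen -> checks bit3=1, bit10=1 (all 1) -> maybe
Op 10: query hen -> checks bit3=1, bit10=1 (all 1) -> maybe
Op 11: insert cat -> sets bits 7 10 -> bits=00010001001
Query results in order: maybe no no no maybe maybe

Answer: maybe no no no maybe maybe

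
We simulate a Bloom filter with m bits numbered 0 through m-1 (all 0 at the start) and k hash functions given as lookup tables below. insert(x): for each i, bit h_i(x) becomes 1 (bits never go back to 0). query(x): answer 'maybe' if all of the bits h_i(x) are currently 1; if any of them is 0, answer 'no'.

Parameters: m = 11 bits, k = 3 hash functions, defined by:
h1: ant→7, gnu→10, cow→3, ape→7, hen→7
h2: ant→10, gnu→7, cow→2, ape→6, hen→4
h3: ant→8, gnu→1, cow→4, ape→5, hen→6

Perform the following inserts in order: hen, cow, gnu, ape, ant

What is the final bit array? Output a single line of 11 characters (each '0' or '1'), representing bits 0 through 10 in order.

Start: bits=00000000000
After insert 'hen': sets bits 4 6 7 -> bits=00001011000
After insert 'cow': sets bits 2 3 4 -> bits=00111011000
After insert 'gnu': sets bits 1 7 10 -> bits=01111011001
After insert 'ape': sets bits 5 6 7 -> bits=01111111001
After insert 'ant': sets bits 7 8 10 -> bits=01111111101

Answer: 01111111101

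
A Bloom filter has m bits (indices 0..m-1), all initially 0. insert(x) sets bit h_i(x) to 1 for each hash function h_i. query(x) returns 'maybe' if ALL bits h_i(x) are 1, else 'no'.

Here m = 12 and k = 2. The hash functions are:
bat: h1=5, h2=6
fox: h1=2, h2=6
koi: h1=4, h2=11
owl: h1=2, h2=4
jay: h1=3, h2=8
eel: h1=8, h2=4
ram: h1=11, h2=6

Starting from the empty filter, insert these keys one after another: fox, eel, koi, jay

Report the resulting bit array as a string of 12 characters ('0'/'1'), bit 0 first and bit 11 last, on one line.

Answer: 001110101001

Derivation:
Start: bits=000000000000
After insert 'fox': sets bits 2 6 -> bits=001000100000
After insert 'eel': sets bits 4 8 -> bits=001010101000
After insert 'koi': sets bits 4 11 -> bits=001010101001
After insert 'jay': sets bits 3 8 -> bits=001110101001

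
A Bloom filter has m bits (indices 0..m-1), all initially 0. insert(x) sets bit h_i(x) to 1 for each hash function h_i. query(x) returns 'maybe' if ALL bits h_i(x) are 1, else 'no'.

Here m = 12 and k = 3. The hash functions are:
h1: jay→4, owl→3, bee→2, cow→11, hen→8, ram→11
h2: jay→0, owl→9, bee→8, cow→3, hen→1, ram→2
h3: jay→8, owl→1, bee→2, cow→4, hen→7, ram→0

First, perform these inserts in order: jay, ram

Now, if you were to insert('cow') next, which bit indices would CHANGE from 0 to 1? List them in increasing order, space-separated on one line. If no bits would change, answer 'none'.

Answer: 3

Derivation:
Start: bits=000000000000
After insert 'jay': sets bits 0 4 8 -> bits=100010001000
After insert 'ram': sets bits 0 2 11 -> bits=101010001001
insert 'cow' would touch bits 3 4 11; currently bit3=0, bit4=1, bit11=1
Bits that are 0 among those (would change 0->1): 3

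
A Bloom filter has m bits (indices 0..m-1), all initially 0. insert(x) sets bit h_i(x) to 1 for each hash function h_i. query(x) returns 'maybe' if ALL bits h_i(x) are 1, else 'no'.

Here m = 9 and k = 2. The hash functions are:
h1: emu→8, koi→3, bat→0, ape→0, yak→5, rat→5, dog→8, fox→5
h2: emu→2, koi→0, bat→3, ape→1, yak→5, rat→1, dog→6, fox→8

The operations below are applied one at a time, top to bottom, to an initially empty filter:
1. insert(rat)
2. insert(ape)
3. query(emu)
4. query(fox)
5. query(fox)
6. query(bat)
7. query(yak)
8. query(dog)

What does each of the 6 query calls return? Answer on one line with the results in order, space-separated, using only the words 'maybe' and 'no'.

Answer: no no no no maybe no

Derivation:
Start: bits=000000000
Op 1: insert rat -> sets bits 1 5 -> bits=010001000
Op 2: insert ape -> sets bits 0 1 -> bits=110001000
Op 3: query emu -> checks bit2=0, bit8=0 (has a 0) -> no
Op 4: query fox -> checks bit5=1, bit8=0 (has a 0) -> no
Op 5: query fox -> checks bit5=1, bit8=0 (has a 0) -> no
Op 6: query bat -> checks bit0=1, bit3=0 (has a 0) -> no
Op 7: query yak -> checks bit5=1 (all 1) -> maybe
Op 8: query dog -> checks bit6=0, bit8=0 (has a 0) -> no
Query results in order: no no no no maybe no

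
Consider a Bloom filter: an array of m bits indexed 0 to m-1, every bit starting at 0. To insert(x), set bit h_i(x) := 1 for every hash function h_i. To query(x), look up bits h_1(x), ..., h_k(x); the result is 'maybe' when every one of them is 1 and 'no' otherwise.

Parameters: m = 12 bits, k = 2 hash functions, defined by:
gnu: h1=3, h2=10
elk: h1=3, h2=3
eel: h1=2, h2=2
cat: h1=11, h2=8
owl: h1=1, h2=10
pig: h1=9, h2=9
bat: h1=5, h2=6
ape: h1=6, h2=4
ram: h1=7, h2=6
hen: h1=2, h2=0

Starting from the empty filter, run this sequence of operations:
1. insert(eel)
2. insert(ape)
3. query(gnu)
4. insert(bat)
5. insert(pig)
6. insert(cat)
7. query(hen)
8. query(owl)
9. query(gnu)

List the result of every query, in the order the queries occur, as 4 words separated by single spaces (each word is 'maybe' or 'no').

Start: bits=000000000000
Op 1: insert eel -> sets bits 2 -> bits=001000000000
Op 2: insert ape -> sets bits 4 6 -> bits=001010100000
Op 3: query gnu -> checks bit3=0, bit10=0 (has a 0) -> no
Op 4: insert bat -> sets bits 5 6 -> bits=001011100000
Op 5: insert pig -> sets bits 9 -> bits=001011100100
Op 6: insert cat -> sets bits 8 11 -> bits=001011101101
Op 7: query hen -> checks bit0=0, bit2=1 (has a 0) -> no
Op 8: query owl -> checks bit1=0, bit10=0 (has a 0) -> no
Op 9: query gnu -> checks bit3=0, bit10=0 (has a 0) -> no
Query results in order: no no no no

Answer: no no no no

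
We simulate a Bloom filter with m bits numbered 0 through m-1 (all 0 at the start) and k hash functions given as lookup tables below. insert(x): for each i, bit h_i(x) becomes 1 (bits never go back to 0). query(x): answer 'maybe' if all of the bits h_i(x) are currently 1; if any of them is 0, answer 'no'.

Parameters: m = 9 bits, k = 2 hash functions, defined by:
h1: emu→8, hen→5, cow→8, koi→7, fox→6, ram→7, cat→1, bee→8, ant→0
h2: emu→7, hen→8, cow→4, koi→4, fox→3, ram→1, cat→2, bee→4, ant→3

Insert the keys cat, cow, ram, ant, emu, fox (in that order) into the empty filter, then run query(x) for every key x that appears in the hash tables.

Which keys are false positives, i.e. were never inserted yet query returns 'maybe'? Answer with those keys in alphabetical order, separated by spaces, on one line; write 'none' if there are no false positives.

Start: bits=000000000
After insert 'cat': sets bits 1 2 -> bits=011000000
After insert 'cow': sets bits 4 8 -> bits=011010001
After insert 'ram': sets bits 1 7 -> bits=011010011
After insert 'ant': sets bits 0 3 -> bits=111110011
After insert 'emu': sets bits 7 8 -> bits=111110011
After insert 'fox': sets bits 3 6 -> bits=111110111
Not inserted: bee hen koi — query each against bits=111110111:
query bee: checks bit4=1, bit8=1 (all 1) -> maybe => FALSE POSITIVE
query hen: checks bit5=0, bit8=1 (has a 0) -> no => not a false positive
query koi: checks bit4=1, bit7=1 (all 1) -> maybe => FALSE POSITIVE
False positives (alphabetical): bee koi

Answer: bee koi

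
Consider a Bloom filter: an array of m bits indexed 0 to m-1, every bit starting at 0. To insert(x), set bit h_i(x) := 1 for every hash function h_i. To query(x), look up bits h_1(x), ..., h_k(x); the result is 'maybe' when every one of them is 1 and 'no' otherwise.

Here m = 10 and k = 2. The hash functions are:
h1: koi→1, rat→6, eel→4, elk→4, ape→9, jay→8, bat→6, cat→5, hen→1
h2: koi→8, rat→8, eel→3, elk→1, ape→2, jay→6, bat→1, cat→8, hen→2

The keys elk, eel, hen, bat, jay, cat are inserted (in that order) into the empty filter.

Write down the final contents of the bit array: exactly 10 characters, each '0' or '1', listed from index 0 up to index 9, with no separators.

Answer: 0111111010

Derivation:
Start: bits=0000000000
After insert 'elk': sets bits 1 4 -> bits=0100100000
After insert 'eel': sets bits 3 4 -> bits=0101100000
After insert 'hen': sets bits 1 2 -> bits=0111100000
After insert 'bat': sets bits 1 6 -> bits=0111101000
After insert 'jay': sets bits 6 8 -> bits=0111101010
After insert 'cat': sets bits 5 8 -> bits=0111111010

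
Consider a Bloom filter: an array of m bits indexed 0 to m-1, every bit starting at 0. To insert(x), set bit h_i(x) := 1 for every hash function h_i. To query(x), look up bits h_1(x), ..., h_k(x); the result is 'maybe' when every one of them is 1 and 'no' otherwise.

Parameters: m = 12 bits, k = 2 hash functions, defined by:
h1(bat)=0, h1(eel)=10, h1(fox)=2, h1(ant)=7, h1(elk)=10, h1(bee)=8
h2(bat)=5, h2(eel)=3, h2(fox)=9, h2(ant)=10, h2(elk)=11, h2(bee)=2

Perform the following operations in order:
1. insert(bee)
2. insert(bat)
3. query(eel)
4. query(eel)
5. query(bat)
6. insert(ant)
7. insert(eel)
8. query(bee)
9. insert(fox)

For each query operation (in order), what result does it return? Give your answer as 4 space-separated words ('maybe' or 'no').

Start: bits=000000000000
Op 1: insert bee -> sets bits 2 8 -> bits=001000001000
Op 2: insert bat -> sets bits 0 5 -> bits=101001001000
Op 3: query eel -> checks bit3=0, bit10=0 (has a 0) -> no
Op 4: query eel -> checks bit3=0, bit10=0 (has a 0) -> no
Op 5: query bat -> checks bit0=1, bit5=1 (all 1) -> maybe
Op 6: insert ant -> sets bits 7 10 -> bits=101001011010
Op 7: insert eel -> sets bits 3 10 -> bits=101101011010
Op 8: query bee -> checks bit2=1, bit8=1 (all 1) -> maybe
Op 9: insert fox -> sets bits 2 9 -> bits=101101011110
Query results in order: no no maybe maybe

Answer: no no maybe maybe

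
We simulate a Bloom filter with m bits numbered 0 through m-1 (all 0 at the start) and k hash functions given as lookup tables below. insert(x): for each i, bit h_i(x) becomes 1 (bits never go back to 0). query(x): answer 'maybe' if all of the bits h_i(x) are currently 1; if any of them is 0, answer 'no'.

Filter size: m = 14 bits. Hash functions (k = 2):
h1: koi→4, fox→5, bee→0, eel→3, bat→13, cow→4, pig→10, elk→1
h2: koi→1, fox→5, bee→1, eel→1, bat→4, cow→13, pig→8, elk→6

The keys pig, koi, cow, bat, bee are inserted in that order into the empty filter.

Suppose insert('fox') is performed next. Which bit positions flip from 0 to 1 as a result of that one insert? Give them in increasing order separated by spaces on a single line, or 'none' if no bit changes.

Answer: 5

Derivation:
Start: bits=00000000000000
After insert 'pig': sets bits 8 10 -> bits=00000000101000
After insert 'koi': sets bits 1 4 -> bits=01001000101000
After insert 'cow': sets bits 4 13 -> bits=01001000101001
After insert 'bat': sets bits 4 13 -> bits=01001000101001
After insert 'bee': sets bits 0 1 -> bits=11001000101001
insert 'fox' would touch bits 5; currently bit5=0
Bits that are 0 among those (would change 0->1): 5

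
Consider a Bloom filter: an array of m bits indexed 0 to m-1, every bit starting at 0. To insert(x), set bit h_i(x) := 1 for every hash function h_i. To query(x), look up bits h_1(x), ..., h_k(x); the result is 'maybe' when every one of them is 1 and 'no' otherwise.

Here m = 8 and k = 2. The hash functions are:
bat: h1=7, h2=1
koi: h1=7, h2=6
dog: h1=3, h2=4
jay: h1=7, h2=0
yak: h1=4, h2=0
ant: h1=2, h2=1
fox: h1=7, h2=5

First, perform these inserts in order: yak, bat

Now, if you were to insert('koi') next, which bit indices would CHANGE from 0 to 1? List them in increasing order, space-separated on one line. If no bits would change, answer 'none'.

Start: bits=00000000
After insert 'yak': sets bits 0 4 -> bits=10001000
After insert 'bat': sets bits 1 7 -> bits=11001001
insert 'koi' would touch bits 6 7; currently bit6=0, bit7=1
Bits that are 0 among those (would change 0->1): 6

Answer: 6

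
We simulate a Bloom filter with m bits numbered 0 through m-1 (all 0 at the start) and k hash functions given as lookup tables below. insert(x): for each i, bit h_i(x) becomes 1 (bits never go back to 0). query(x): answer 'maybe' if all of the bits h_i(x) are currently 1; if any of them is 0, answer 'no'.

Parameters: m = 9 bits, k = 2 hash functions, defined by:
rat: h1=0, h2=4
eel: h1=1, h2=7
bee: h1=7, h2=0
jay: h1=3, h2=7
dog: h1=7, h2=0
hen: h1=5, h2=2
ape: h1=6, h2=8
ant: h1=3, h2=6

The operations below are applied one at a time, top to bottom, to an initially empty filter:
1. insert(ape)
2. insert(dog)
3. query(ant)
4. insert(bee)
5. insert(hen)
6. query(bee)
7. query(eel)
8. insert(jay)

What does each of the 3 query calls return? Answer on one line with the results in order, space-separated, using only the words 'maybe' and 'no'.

Start: bits=000000000
Op 1: insert ape -> sets bits 6 8 -> bits=000000101
Op 2: insert dog -> sets bits 0 7 -> bits=100000111
Op 3: query ant -> checks bit3=0, bit6=1 (has a 0) -> no
Op 4: insert bee -> sets bits 0 7 -> bits=100000111
Op 5: insert hen -> sets bits 2 5 -> bits=101001111
Op 6: query bee -> checks bit0=1, bit7=1 (all 1) -> maybe
Op 7: query eel -> checks bit1=0, bit7=1 (has a 0) -> no
Op 8: insert jay -> sets bits 3 7 -> bits=101101111
Query results in order: no maybe no

Answer: no maybe no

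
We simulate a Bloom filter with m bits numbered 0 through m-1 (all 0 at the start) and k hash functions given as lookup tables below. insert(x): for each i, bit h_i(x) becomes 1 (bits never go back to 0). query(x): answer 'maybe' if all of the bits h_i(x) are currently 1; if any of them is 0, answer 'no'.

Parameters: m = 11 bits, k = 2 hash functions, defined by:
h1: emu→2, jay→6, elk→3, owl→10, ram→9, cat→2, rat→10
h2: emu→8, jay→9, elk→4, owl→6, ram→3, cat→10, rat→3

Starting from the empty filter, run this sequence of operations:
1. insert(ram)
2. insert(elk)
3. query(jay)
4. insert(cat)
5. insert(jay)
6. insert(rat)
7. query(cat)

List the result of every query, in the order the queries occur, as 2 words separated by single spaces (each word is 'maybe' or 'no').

Start: bits=00000000000
Op 1: insert ram -> sets bits 3 9 -> bits=00010000010
Op 2: insert elk -> sets bits 3 4 -> bits=00011000010
Op 3: query jay -> checks bit6=0, bit9=1 (has a 0) -> no
Op 4: insert cat -> sets bits 2 10 -> bits=00111000011
Op 5: insert jay -> sets bits 6 9 -> bits=00111010011
Op 6: insert rat -> sets bits 3 10 -> bits=00111010011
Op 7: query cat -> checks bit2=1, bit10=1 (all 1) -> maybe
Query results in order: no maybe

Answer: no maybe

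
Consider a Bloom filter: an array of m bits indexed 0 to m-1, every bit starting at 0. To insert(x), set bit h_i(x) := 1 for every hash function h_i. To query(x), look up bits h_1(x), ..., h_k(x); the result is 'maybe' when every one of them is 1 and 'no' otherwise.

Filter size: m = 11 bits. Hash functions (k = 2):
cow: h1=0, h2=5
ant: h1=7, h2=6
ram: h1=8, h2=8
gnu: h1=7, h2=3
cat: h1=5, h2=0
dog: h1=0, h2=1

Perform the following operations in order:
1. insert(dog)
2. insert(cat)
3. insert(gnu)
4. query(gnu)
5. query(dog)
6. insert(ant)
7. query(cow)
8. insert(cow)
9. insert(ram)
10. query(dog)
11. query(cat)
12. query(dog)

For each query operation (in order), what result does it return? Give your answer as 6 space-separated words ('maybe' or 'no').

Answer: maybe maybe maybe maybe maybe maybe

Derivation:
Start: bits=00000000000
Op 1: insert dog -> sets bits 0 1 -> bits=11000000000
Op 2: insert cat -> sets bits 0 5 -> bits=11000100000
Op 3: insert gnu -> sets bits 3 7 -> bits=11010101000
Op 4: query gnu -> checks bit3=1, bit7=1 (all 1) -> maybe
Op 5: query dog -> checks bit0=1, bit1=1 (all 1) -> maybe
Op 6: insert ant -> sets bits 6 7 -> bits=11010111000
Op 7: query cow -> checks bit0=1, bit5=1 (all 1) -> maybe
Op 8: insert cow -> sets bits 0 5 -> bits=11010111000
Op 9: insert ram -> sets bits 8 -> bits=11010111100
Op 10: query dog -> checks bit0=1, bit1=1 (all 1) -> maybe
Op 11: query cat -> checks bit0=1, bit5=1 (all 1) -> maybe
Op 12: query dog -> checks bit0=1, bit1=1 (all 1) -> maybe
Query results in order: maybe maybe maybe maybe maybe maybe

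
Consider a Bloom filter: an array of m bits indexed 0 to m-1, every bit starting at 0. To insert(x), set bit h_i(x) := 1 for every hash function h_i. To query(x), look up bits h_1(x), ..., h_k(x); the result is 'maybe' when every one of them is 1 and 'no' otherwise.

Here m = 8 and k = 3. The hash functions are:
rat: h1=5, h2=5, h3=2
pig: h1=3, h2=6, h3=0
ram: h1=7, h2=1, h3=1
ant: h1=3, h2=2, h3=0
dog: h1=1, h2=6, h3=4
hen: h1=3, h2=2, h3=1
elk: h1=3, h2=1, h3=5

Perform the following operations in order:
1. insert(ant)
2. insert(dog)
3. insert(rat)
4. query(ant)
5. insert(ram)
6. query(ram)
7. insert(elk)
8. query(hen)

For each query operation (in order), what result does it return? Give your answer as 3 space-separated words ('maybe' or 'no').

Start: bits=00000000
Op 1: insert ant -> sets bits 0 2 3 -> bits=10110000
Op 2: insert dog -> sets bits 1 4 6 -> bits=11111010
Op 3: insert rat -> sets bits 2 5 -> bits=11111110
Op 4: query ant -> checks bit0=1, bit2=1, bit3=1 (all 1) -> maybe
Op 5: insert ram -> sets bits 1 7 -> bits=11111111
Op 6: query ram -> checks bit1=1, bit7=1 (all 1) -> maybe
Op 7: insert elk -> sets bits 1 3 5 -> bits=11111111
Op 8: query hen -> checks bit1=1, bit2=1, bit3=1 (all 1) -> maybe
Query results in order: maybe maybe maybe

Answer: maybe maybe maybe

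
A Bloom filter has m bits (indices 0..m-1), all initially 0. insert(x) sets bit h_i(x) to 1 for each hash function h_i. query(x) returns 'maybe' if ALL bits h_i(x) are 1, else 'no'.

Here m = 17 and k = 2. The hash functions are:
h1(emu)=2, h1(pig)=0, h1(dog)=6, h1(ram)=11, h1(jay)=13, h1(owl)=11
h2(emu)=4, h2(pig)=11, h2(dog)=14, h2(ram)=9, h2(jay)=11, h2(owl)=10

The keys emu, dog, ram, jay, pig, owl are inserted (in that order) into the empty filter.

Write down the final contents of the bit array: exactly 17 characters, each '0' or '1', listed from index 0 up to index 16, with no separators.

Start: bits=00000000000000000
After insert 'emu': sets bits 2 4 -> bits=00101000000000000
After insert 'dog': sets bits 6 14 -> bits=00101010000000100
After insert 'ram': sets bits 9 11 -> bits=00101010010100100
After insert 'jay': sets bits 11 13 -> bits=00101010010101100
After insert 'pig': sets bits 0 11 -> bits=10101010010101100
After insert 'owl': sets bits 10 11 -> bits=10101010011101100

Answer: 10101010011101100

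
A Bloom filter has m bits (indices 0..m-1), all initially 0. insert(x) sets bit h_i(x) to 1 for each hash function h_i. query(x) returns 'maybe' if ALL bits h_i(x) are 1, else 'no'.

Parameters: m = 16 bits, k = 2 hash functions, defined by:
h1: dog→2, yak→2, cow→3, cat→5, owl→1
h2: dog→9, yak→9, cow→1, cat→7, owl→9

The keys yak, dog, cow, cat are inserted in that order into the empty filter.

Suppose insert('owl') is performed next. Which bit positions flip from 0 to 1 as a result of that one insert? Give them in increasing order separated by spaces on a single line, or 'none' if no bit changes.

Answer: none

Derivation:
Start: bits=0000000000000000
After insert 'yak': sets bits 2 9 -> bits=0010000001000000
After insert 'dog': sets bits 2 9 -> bits=0010000001000000
After insert 'cow': sets bits 1 3 -> bits=0111000001000000
After insert 'cat': sets bits 5 7 -> bits=0111010101000000
insert 'owl' would touch bits 1 9; currently bit1=1, bit9=1
Bits that are 0 among those (would change 0->1): none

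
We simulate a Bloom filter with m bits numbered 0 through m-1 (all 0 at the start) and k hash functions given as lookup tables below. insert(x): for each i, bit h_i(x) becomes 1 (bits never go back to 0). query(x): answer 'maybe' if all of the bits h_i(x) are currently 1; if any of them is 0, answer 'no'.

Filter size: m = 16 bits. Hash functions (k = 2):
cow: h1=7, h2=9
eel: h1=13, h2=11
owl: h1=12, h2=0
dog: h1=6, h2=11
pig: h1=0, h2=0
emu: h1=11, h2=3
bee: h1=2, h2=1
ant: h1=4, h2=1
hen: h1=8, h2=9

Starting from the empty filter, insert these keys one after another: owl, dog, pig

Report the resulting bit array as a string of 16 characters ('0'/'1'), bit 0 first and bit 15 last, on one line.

Start: bits=0000000000000000
After insert 'owl': sets bits 0 12 -> bits=1000000000001000
After insert 'dog': sets bits 6 11 -> bits=1000001000011000
After insert 'pig': sets bits 0 -> bits=1000001000011000

Answer: 1000001000011000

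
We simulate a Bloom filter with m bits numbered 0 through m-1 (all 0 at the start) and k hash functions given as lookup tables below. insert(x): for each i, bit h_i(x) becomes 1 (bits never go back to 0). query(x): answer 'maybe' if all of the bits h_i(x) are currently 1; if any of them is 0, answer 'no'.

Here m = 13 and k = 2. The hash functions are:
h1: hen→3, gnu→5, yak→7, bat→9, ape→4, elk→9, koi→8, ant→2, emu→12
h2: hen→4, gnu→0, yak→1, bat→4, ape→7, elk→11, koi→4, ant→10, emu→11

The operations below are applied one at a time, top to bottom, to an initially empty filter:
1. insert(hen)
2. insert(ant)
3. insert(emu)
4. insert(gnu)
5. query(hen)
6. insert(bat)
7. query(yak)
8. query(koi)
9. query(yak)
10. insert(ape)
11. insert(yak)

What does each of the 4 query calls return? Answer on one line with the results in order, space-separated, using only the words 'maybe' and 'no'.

Start: bits=0000000000000
Op 1: insert hen -> sets bits 3 4 -> bits=0001100000000
Op 2: insert ant -> sets bits 2 10 -> bits=0011100000100
Op 3: insert emu -> sets bits 11 12 -> bits=0011100000111
Op 4: insert gnu -> sets bits 0 5 -> bits=1011110000111
Op 5: query hen -> checks bit3=1, bit4=1 (all 1) -> maybe
Op 6: insert bat -> sets bits 4 9 -> bits=1011110001111
Op 7: query yak -> checks bit1=0, bit7=0 (has a 0) -> no
Op 8: query koi -> checks bit4=1, bit8=0 (has a 0) -> no
Op 9: query yak -> checks bit1=0, bit7=0 (has a 0) -> no
Op 10: insert ape -> sets bits 4 7 -> bits=1011110101111
Op 11: insert yak -> sets bits 1 7 -> bits=1111110101111
Query results in order: maybe no no no

Answer: maybe no no no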